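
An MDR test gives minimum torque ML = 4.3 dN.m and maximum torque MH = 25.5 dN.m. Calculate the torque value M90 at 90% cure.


M90 = ML + 0.9 * (MH - ML)
M90 = 4.3 + 0.9 * (25.5 - 4.3)
M90 = 4.3 + 0.9 * 21.2
M90 = 23.38 dN.m

23.38 dN.m


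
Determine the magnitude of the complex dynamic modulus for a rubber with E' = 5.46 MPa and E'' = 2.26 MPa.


|E*| = sqrt(E'^2 + E''^2)
= sqrt(5.46^2 + 2.26^2)
= sqrt(29.8116 + 5.1076)
= 5.909 MPa

5.909 MPa


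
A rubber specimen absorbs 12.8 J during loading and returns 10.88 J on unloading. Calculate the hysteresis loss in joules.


Hysteresis loss = loading - unloading
= 12.8 - 10.88
= 1.92 J

1.92 J


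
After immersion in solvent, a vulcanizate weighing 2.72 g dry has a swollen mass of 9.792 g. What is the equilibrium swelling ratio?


Q = W_swollen / W_dry
Q = 9.792 / 2.72
Q = 3.6

Q = 3.6


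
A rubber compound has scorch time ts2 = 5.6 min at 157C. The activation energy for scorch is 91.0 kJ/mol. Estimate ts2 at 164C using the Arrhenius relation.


Convert temperatures: T1 = 157 + 273.15 = 430.15 K, T2 = 164 + 273.15 = 437.15 K
ts2_new = 5.6 * exp(91000 / 8.314 * (1/437.15 - 1/430.15))
1/T2 - 1/T1 = -3.7226e-05
ts2_new = 3.73 min

3.73 min


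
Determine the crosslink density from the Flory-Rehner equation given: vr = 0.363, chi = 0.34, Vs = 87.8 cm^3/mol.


ln(1 - vr) = ln(1 - 0.363) = -0.4510
Numerator = -((-0.4510) + 0.363 + 0.34 * 0.363^2) = 0.0432
Denominator = 87.8 * (0.363^(1/3) - 0.363/2) = 46.6964
nu = 0.0432 / 46.6964 = 9.2479e-04 mol/cm^3

9.2479e-04 mol/cm^3


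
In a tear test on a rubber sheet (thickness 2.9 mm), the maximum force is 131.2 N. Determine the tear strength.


Tear strength = force / thickness
= 131.2 / 2.9
= 45.24 N/mm

45.24 N/mm


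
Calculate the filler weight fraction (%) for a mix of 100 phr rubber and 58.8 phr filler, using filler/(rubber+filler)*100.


Filler % = filler / (rubber + filler) * 100
= 58.8 / (100 + 58.8) * 100
= 58.8 / 158.8 * 100
= 37.03%

37.03%


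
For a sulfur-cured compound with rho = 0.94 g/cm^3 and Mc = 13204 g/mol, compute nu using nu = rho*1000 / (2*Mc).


nu = rho * 1000 / (2 * Mc)
nu = 0.94 * 1000 / (2 * 13204)
nu = 940.0 / 26408
nu = 0.0356 mol/L

0.0356 mol/L


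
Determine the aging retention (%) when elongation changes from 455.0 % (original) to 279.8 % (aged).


Retention = aged / original * 100
= 279.8 / 455.0 * 100
= 61.5%

61.5%


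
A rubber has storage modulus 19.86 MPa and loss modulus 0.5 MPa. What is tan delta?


tan delta = E'' / E'
= 0.5 / 19.86
= 0.0252

tan delta = 0.0252


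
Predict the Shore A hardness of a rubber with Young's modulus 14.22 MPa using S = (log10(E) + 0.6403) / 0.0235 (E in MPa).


log10(E) = 0.0235*S - 0.6403  =>  S = (log10(E) + 0.6403) / 0.0235
log10(14.22) = 1.152900
S = (1.152900 + 0.6403) / 0.0235 = 1.793200 / 0.0235
S = 76.3

Shore A = 76.3


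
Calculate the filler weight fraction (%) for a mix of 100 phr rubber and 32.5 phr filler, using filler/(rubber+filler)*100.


Filler % = filler / (rubber + filler) * 100
= 32.5 / (100 + 32.5) * 100
= 32.5 / 132.5 * 100
= 24.53%

24.53%


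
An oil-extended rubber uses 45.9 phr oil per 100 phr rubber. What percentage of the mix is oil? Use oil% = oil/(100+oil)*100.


Oil % = oil / (100 + oil) * 100
= 45.9 / (100 + 45.9) * 100
= 45.9 / 145.9 * 100
= 31.46%

31.46%


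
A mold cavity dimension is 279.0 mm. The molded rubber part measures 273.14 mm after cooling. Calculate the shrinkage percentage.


Shrinkage = (mold - part) / mold * 100
= (279.0 - 273.14) / 279.0 * 100
= 5.86 / 279.0 * 100
= 2.1%

2.1%


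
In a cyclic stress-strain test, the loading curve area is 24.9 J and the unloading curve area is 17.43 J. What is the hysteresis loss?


Hysteresis loss = loading - unloading
= 24.9 - 17.43
= 7.47 J

7.47 J


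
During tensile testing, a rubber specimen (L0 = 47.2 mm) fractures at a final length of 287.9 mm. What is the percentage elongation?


Elongation = (Lf - L0) / L0 * 100
= (287.9 - 47.2) / 47.2 * 100
= 240.7 / 47.2 * 100
= 510.0%

510.0%


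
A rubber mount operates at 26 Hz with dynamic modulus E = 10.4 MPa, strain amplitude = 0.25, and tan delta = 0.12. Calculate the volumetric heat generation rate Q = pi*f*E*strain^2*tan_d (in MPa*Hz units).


Q = pi * f * E * strain^2 * tan_d
= pi * 26 * 10.4 * 0.25^2 * 0.12
= pi * 26 * 10.4 * 0.0625 * 0.12
= 6.3711

Q = 6.3711


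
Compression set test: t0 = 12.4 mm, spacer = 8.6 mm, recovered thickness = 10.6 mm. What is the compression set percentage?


CS = (t0 - recovered) / (t0 - ts) * 100
= (12.4 - 10.6) / (12.4 - 8.6) * 100
= 1.8 / 3.8 * 100
= 47.4%

47.4%


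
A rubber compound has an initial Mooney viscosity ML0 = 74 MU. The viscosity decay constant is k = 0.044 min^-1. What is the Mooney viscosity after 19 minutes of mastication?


ML = ML0 * exp(-k * t)
ML = 74 * exp(-0.044 * 19)
ML = 74 * 0.4334
ML = 32.07 MU

32.07 MU


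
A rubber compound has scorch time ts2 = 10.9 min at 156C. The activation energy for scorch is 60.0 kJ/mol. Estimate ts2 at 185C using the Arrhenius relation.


Convert temperatures: T1 = 156 + 273.15 = 429.15 K, T2 = 185 + 273.15 = 458.15 K
ts2_new = 10.9 * exp(60000 / 8.314 * (1/458.15 - 1/429.15))
1/T2 - 1/T1 = -1.4750e-04
ts2_new = 3.76 min

3.76 min


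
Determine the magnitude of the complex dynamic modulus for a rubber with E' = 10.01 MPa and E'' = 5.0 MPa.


|E*| = sqrt(E'^2 + E''^2)
= sqrt(10.01^2 + 5.0^2)
= sqrt(100.2001 + 25.0000)
= 11.189 MPa

11.189 MPa


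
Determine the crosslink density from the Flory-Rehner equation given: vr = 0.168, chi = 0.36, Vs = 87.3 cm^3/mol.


ln(1 - vr) = ln(1 - 0.168) = -0.1839
Numerator = -((-0.1839) + 0.168 + 0.36 * 0.168^2) = 0.0058
Denominator = 87.3 * (0.168^(1/3) - 0.168/2) = 40.8376
nu = 0.0058 / 40.8376 = 1.4110e-04 mol/cm^3

1.4110e-04 mol/cm^3


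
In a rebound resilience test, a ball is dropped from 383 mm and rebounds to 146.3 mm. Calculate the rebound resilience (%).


Resilience = h_rebound / h_drop * 100
= 146.3 / 383 * 100
= 38.2%

38.2%


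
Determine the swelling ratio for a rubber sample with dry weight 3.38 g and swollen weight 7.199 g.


Q = W_swollen / W_dry
Q = 7.199 / 3.38
Q = 2.13

Q = 2.13


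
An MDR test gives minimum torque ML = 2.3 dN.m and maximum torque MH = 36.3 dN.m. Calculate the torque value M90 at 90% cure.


M90 = ML + 0.9 * (MH - ML)
M90 = 2.3 + 0.9 * (36.3 - 2.3)
M90 = 2.3 + 0.9 * 34.0
M90 = 32.9 dN.m

32.9 dN.m


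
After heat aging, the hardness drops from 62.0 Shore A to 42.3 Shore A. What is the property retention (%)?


Retention = aged / original * 100
= 42.3 / 62.0 * 100
= 68.2%

68.2%


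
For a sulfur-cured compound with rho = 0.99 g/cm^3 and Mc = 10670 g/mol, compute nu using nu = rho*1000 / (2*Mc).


nu = rho * 1000 / (2 * Mc)
nu = 0.99 * 1000 / (2 * 10670)
nu = 990.0 / 21340
nu = 0.0464 mol/L

0.0464 mol/L


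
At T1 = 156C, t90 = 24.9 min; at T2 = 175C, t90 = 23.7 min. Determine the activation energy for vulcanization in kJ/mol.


T1 = 429.15 K, T2 = 448.15 K
1/T1 - 1/T2 = 9.8792e-05
ln(t1/t2) = ln(24.9/23.7) = 0.0494
Ea = 8.314 * 0.0494 / 9.8792e-05 = 4156.7336 J/mol
Ea = 4.16 kJ/mol

4.16 kJ/mol


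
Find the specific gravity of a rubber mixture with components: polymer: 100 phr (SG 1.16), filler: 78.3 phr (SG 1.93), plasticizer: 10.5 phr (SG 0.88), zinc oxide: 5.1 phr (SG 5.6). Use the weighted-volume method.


Sum of weights = 193.9
Volume contributions:
  polymer: 100/1.16 = 86.2069
  filler: 78.3/1.93 = 40.5699
  plasticizer: 10.5/0.88 = 11.9318
  zinc oxide: 5.1/5.6 = 0.9107
Sum of volumes = 139.6194
SG = 193.9 / 139.6194 = 1.389

SG = 1.389


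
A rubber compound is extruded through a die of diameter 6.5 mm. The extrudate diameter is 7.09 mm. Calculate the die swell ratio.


Die swell ratio = D_extrudate / D_die
= 7.09 / 6.5
= 1.091

Die swell = 1.091


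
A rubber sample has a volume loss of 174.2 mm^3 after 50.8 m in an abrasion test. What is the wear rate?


Rate = volume_loss / distance
= 174.2 / 50.8
= 3.429 mm^3/m

3.429 mm^3/m


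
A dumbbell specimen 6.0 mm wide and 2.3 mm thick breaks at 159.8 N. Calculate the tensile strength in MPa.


Area = width * thickness = 6.0 * 2.3 = 13.8 mm^2
TS = force / area = 159.8 / 13.8 = 11.58 MPa

11.58 MPa


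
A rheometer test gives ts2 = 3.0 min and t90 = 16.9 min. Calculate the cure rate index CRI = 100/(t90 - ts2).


CRI = 100 / (t90 - ts2)
= 100 / (16.9 - 3.0)
= 100 / 13.9
= 7.19 min^-1

7.19 min^-1


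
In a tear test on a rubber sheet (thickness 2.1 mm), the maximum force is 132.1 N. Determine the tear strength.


Tear strength = force / thickness
= 132.1 / 2.1
= 62.9 N/mm

62.9 N/mm


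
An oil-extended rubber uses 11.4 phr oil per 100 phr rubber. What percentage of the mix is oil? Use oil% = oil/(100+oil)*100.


Oil % = oil / (100 + oil) * 100
= 11.4 / (100 + 11.4) * 100
= 11.4 / 111.4 * 100
= 10.23%

10.23%


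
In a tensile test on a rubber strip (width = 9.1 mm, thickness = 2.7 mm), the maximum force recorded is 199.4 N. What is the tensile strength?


Area = width * thickness = 9.1 * 2.7 = 24.57 mm^2
TS = force / area = 199.4 / 24.57 = 8.12 MPa

8.12 MPa


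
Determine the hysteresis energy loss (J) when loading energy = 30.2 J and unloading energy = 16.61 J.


Hysteresis loss = loading - unloading
= 30.2 - 16.61
= 13.59 J

13.59 J


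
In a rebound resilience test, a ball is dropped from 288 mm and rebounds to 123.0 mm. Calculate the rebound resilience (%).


Resilience = h_rebound / h_drop * 100
= 123.0 / 288 * 100
= 42.7%

42.7%


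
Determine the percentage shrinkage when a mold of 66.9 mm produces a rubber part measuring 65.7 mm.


Shrinkage = (mold - part) / mold * 100
= (66.9 - 65.7) / 66.9 * 100
= 1.2 / 66.9 * 100
= 1.79%

1.79%


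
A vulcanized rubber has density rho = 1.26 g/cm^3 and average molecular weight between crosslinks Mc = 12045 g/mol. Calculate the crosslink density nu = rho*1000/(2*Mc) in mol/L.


nu = rho * 1000 / (2 * Mc)
nu = 1.26 * 1000 / (2 * 12045)
nu = 1260.0 / 24090
nu = 0.0523 mol/L

0.0523 mol/L


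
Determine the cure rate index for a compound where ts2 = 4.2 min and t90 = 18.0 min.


CRI = 100 / (t90 - ts2)
= 100 / (18.0 - 4.2)
= 100 / 13.8
= 7.25 min^-1

7.25 min^-1


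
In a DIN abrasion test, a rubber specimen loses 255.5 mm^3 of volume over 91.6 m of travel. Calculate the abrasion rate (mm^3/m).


Rate = volume_loss / distance
= 255.5 / 91.6
= 2.789 mm^3/m

2.789 mm^3/m


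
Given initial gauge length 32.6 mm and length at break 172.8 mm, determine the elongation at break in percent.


Elongation = (Lf - L0) / L0 * 100
= (172.8 - 32.6) / 32.6 * 100
= 140.2 / 32.6 * 100
= 430.1%

430.1%


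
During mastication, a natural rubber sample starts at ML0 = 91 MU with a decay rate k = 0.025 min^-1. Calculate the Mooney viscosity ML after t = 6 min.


ML = ML0 * exp(-k * t)
ML = 91 * exp(-0.025 * 6)
ML = 91 * 0.8607
ML = 78.32 MU

78.32 MU


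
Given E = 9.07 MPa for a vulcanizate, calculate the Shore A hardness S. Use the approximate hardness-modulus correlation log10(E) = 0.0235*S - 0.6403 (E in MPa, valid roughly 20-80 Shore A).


log10(E) = 0.0235*S - 0.6403  =>  S = (log10(E) + 0.6403) / 0.0235
log10(9.07) = 0.957607
S = (0.957607 + 0.6403) / 0.0235 = 1.597907 / 0.0235
S = 68.0

Shore A = 68.0


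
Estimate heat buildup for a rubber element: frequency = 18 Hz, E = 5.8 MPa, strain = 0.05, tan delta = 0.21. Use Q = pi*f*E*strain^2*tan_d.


Q = pi * f * E * strain^2 * tan_d
= pi * 18 * 5.8 * 0.05^2 * 0.21
= pi * 18 * 5.8 * 0.0025 * 0.21
= 0.1722

Q = 0.1722


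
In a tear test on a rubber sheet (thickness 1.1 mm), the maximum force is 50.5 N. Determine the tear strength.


Tear strength = force / thickness
= 50.5 / 1.1
= 45.91 N/mm

45.91 N/mm


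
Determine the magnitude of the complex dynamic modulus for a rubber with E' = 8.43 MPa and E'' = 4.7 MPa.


|E*| = sqrt(E'^2 + E''^2)
= sqrt(8.43^2 + 4.7^2)
= sqrt(71.0649 + 22.0900)
= 9.652 MPa

9.652 MPa


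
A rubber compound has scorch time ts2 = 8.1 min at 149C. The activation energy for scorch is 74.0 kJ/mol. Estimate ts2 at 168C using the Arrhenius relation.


Convert temperatures: T1 = 149 + 273.15 = 422.15 K, T2 = 168 + 273.15 = 441.15 K
ts2_new = 8.1 * exp(74000 / 8.314 * (1/441.15 - 1/422.15))
1/T2 - 1/T1 = -1.0202e-04
ts2_new = 3.27 min

3.27 min


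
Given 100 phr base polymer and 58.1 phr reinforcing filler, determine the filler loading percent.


Filler % = filler / (rubber + filler) * 100
= 58.1 / (100 + 58.1) * 100
= 58.1 / 158.1 * 100
= 36.75%

36.75%


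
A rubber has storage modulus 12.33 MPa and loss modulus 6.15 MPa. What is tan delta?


tan delta = E'' / E'
= 6.15 / 12.33
= 0.4988

tan delta = 0.4988


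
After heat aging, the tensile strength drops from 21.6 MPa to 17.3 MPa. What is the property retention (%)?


Retention = aged / original * 100
= 17.3 / 21.6 * 100
= 80.1%

80.1%


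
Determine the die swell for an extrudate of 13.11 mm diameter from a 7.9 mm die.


Die swell ratio = D_extrudate / D_die
= 13.11 / 7.9
= 1.659

Die swell = 1.659


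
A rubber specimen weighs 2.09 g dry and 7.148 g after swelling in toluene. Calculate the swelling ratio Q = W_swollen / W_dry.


Q = W_swollen / W_dry
Q = 7.148 / 2.09
Q = 3.42

Q = 3.42


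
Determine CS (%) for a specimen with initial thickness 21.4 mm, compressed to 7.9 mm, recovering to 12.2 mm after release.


CS = (t0 - recovered) / (t0 - ts) * 100
= (21.4 - 12.2) / (21.4 - 7.9) * 100
= 9.2 / 13.5 * 100
= 68.1%

68.1%


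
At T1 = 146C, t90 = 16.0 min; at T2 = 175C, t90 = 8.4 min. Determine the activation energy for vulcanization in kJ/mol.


T1 = 419.15 K, T2 = 448.15 K
1/T1 - 1/T2 = 1.5439e-04
ln(t1/t2) = ln(16.0/8.4) = 0.6444
Ea = 8.314 * 0.6444 / 1.5439e-04 = 34700.1583 J/mol
Ea = 34.7 kJ/mol

34.7 kJ/mol


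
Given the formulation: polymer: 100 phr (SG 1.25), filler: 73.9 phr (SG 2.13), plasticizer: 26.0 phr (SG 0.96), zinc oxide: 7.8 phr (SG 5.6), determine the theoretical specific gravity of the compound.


Sum of weights = 207.7
Volume contributions:
  polymer: 100/1.25 = 80.0000
  filler: 73.9/2.13 = 34.6948
  plasticizer: 26.0/0.96 = 27.0833
  zinc oxide: 7.8/5.6 = 1.3929
Sum of volumes = 143.1710
SG = 207.7 / 143.1710 = 1.451

SG = 1.451


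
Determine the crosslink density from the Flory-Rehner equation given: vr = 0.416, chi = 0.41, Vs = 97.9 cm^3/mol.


ln(1 - vr) = ln(1 - 0.416) = -0.5379
Numerator = -((-0.5379) + 0.416 + 0.41 * 0.416^2) = 0.0509
Denominator = 97.9 * (0.416^(1/3) - 0.416/2) = 52.7194
nu = 0.0509 / 52.7194 = 9.6551e-04 mol/cm^3

9.6551e-04 mol/cm^3


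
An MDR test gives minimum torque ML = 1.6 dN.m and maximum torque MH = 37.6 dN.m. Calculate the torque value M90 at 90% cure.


M90 = ML + 0.9 * (MH - ML)
M90 = 1.6 + 0.9 * (37.6 - 1.6)
M90 = 1.6 + 0.9 * 36.0
M90 = 34.0 dN.m

34.0 dN.m


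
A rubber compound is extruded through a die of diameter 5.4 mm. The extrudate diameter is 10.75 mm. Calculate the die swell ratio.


Die swell ratio = D_extrudate / D_die
= 10.75 / 5.4
= 1.991

Die swell = 1.991


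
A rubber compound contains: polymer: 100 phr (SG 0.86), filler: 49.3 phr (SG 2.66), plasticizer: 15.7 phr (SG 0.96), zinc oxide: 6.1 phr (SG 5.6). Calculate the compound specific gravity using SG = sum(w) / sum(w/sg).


Sum of weights = 171.1
Volume contributions:
  polymer: 100/0.86 = 116.2791
  filler: 49.3/2.66 = 18.5338
  plasticizer: 15.7/0.96 = 16.3542
  zinc oxide: 6.1/5.6 = 1.0893
Sum of volumes = 152.2564
SG = 171.1 / 152.2564 = 1.124

SG = 1.124


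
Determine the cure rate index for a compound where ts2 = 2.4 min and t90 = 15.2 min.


CRI = 100 / (t90 - ts2)
= 100 / (15.2 - 2.4)
= 100 / 12.8
= 7.81 min^-1

7.81 min^-1


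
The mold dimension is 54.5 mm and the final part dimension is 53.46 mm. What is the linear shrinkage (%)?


Shrinkage = (mold - part) / mold * 100
= (54.5 - 53.46) / 54.5 * 100
= 1.04 / 54.5 * 100
= 1.91%

1.91%


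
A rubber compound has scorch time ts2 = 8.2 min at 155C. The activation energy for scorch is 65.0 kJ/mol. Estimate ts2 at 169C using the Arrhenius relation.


Convert temperatures: T1 = 155 + 273.15 = 428.15 K, T2 = 169 + 273.15 = 442.15 K
ts2_new = 8.2 * exp(65000 / 8.314 * (1/442.15 - 1/428.15))
1/T2 - 1/T1 = -7.3954e-05
ts2_new = 4.6 min

4.6 min


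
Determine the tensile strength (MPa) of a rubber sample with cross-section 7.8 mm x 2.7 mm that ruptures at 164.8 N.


Area = width * thickness = 7.8 * 2.7 = 21.06 mm^2
TS = force / area = 164.8 / 21.06 = 7.83 MPa

7.83 MPa


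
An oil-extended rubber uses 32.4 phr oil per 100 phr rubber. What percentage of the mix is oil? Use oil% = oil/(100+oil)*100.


Oil % = oil / (100 + oil) * 100
= 32.4 / (100 + 32.4) * 100
= 32.4 / 132.4 * 100
= 24.47%

24.47%


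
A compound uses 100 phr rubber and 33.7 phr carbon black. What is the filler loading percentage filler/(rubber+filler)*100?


Filler % = filler / (rubber + filler) * 100
= 33.7 / (100 + 33.7) * 100
= 33.7 / 133.7 * 100
= 25.21%

25.21%


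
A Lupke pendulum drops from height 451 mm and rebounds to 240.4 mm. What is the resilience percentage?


Resilience = h_rebound / h_drop * 100
= 240.4 / 451 * 100
= 53.3%

53.3%


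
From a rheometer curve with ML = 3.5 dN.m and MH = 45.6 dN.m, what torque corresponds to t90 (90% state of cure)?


M90 = ML + 0.9 * (MH - ML)
M90 = 3.5 + 0.9 * (45.6 - 3.5)
M90 = 3.5 + 0.9 * 42.1
M90 = 41.39 dN.m

41.39 dN.m


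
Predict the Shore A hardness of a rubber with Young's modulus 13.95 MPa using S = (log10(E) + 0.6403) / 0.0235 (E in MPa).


log10(E) = 0.0235*S - 0.6403  =>  S = (log10(E) + 0.6403) / 0.0235
log10(13.95) = 1.144574
S = (1.144574 + 0.6403) / 0.0235 = 1.784874 / 0.0235
S = 76.0

Shore A = 76.0


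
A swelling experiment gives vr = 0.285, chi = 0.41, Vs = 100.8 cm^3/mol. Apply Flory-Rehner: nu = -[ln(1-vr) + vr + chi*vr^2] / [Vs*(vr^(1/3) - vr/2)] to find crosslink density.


ln(1 - vr) = ln(1 - 0.285) = -0.3355
Numerator = -((-0.3355) + 0.285 + 0.41 * 0.285^2) = 0.0172
Denominator = 100.8 * (0.285^(1/3) - 0.285/2) = 51.9709
nu = 0.0172 / 51.9709 = 3.3039e-04 mol/cm^3

3.3039e-04 mol/cm^3


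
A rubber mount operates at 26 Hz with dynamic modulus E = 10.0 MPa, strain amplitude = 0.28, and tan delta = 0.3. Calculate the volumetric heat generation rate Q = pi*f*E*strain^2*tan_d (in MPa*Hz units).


Q = pi * f * E * strain^2 * tan_d
= pi * 26 * 10.0 * 0.28^2 * 0.3
= pi * 26 * 10.0 * 0.0784 * 0.3
= 19.2115

Q = 19.2115


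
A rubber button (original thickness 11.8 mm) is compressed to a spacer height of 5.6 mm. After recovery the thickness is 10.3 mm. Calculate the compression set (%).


CS = (t0 - recovered) / (t0 - ts) * 100
= (11.8 - 10.3) / (11.8 - 5.6) * 100
= 1.5 / 6.2 * 100
= 24.2%

24.2%


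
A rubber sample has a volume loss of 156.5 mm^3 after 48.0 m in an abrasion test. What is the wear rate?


Rate = volume_loss / distance
= 156.5 / 48.0
= 3.26 mm^3/m

3.26 mm^3/m


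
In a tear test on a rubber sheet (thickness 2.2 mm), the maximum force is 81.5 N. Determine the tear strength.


Tear strength = force / thickness
= 81.5 / 2.2
= 37.05 N/mm

37.05 N/mm


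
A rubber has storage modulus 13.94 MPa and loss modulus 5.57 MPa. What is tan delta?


tan delta = E'' / E'
= 5.57 / 13.94
= 0.3996

tan delta = 0.3996


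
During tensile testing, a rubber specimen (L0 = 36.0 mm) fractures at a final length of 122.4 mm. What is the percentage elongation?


Elongation = (Lf - L0) / L0 * 100
= (122.4 - 36.0) / 36.0 * 100
= 86.4 / 36.0 * 100
= 240.0%

240.0%


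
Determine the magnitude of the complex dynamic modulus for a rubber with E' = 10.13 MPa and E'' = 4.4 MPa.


|E*| = sqrt(E'^2 + E''^2)
= sqrt(10.13^2 + 4.4^2)
= sqrt(102.6169 + 19.3600)
= 11.044 MPa

11.044 MPa


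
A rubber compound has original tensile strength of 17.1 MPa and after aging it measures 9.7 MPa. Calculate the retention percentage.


Retention = aged / original * 100
= 9.7 / 17.1 * 100
= 56.7%

56.7%


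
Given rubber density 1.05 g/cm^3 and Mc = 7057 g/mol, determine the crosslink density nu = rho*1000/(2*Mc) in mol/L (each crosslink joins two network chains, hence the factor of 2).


nu = rho * 1000 / (2 * Mc)
nu = 1.05 * 1000 / (2 * 7057)
nu = 1050.0 / 14114
nu = 0.0744 mol/L

0.0744 mol/L


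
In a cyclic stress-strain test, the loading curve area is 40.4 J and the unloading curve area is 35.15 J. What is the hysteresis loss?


Hysteresis loss = loading - unloading
= 40.4 - 35.15
= 5.25 J

5.25 J


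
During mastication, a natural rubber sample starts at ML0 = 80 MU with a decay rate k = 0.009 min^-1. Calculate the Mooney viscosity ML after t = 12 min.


ML = ML0 * exp(-k * t)
ML = 80 * exp(-0.009 * 12)
ML = 80 * 0.8976
ML = 71.81 MU

71.81 MU


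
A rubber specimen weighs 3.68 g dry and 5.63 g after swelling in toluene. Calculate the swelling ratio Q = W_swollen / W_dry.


Q = W_swollen / W_dry
Q = 5.63 / 3.68
Q = 1.53

Q = 1.53


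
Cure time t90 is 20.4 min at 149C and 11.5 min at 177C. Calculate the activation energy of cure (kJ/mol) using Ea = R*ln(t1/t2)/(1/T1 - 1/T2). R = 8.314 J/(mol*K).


T1 = 422.15 K, T2 = 450.15 K
1/T1 - 1/T2 = 1.4734e-04
ln(t1/t2) = ln(20.4/11.5) = 0.5732
Ea = 8.314 * 0.5732 / 1.4734e-04 = 32342.4581 J/mol
Ea = 32.34 kJ/mol

32.34 kJ/mol


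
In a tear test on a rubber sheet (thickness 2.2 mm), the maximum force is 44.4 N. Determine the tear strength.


Tear strength = force / thickness
= 44.4 / 2.2
= 20.18 N/mm

20.18 N/mm


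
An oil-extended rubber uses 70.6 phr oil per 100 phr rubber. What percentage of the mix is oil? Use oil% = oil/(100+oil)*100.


Oil % = oil / (100 + oil) * 100
= 70.6 / (100 + 70.6) * 100
= 70.6 / 170.6 * 100
= 41.38%

41.38%


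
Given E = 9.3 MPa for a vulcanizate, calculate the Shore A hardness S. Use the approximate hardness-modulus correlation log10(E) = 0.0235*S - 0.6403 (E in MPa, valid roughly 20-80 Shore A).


log10(E) = 0.0235*S - 0.6403  =>  S = (log10(E) + 0.6403) / 0.0235
log10(9.3) = 0.968483
S = (0.968483 + 0.6403) / 0.0235 = 1.608783 / 0.0235
S = 68.5

Shore A = 68.5


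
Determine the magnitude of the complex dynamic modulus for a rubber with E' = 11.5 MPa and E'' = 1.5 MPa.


|E*| = sqrt(E'^2 + E''^2)
= sqrt(11.5^2 + 1.5^2)
= sqrt(132.2500 + 2.2500)
= 11.597 MPa

11.597 MPa


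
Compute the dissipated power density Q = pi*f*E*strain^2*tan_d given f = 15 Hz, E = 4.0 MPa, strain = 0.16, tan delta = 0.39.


Q = pi * f * E * strain^2 * tan_d
= pi * 15 * 4.0 * 0.16^2 * 0.39
= pi * 15 * 4.0 * 0.0256 * 0.39
= 1.8819

Q = 1.8819


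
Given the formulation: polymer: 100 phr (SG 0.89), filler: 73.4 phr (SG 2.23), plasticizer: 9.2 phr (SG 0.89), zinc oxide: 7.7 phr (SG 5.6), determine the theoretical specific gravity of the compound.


Sum of weights = 190.3
Volume contributions:
  polymer: 100/0.89 = 112.3596
  filler: 73.4/2.23 = 32.9148
  plasticizer: 9.2/0.89 = 10.3371
  zinc oxide: 7.7/5.6 = 1.3750
Sum of volumes = 156.9864
SG = 190.3 / 156.9864 = 1.212

SG = 1.212


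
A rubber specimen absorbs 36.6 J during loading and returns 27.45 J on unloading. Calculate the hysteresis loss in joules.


Hysteresis loss = loading - unloading
= 36.6 - 27.45
= 9.15 J

9.15 J


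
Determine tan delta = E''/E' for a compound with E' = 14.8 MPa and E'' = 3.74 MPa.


tan delta = E'' / E'
= 3.74 / 14.8
= 0.2527

tan delta = 0.2527


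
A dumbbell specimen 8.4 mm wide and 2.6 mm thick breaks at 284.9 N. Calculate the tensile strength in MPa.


Area = width * thickness = 8.4 * 2.6 = 21.84 mm^2
TS = force / area = 284.9 / 21.84 = 13.04 MPa

13.04 MPa


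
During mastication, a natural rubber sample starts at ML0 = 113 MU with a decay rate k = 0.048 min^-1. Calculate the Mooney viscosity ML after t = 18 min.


ML = ML0 * exp(-k * t)
ML = 113 * exp(-0.048 * 18)
ML = 113 * 0.4215
ML = 47.63 MU

47.63 MU


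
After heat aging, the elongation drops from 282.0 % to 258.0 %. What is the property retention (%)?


Retention = aged / original * 100
= 258.0 / 282.0 * 100
= 91.5%

91.5%


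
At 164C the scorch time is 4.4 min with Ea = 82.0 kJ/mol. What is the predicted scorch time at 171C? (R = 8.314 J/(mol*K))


Convert temperatures: T1 = 164 + 273.15 = 437.15 K, T2 = 171 + 273.15 = 444.15 K
ts2_new = 4.4 * exp(82000 / 8.314 * (1/444.15 - 1/437.15))
1/T2 - 1/T1 = -3.6053e-05
ts2_new = 3.08 min

3.08 min


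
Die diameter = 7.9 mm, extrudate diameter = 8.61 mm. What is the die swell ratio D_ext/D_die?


Die swell ratio = D_extrudate / D_die
= 8.61 / 7.9
= 1.09

Die swell = 1.09


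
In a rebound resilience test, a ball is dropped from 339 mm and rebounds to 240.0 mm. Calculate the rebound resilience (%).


Resilience = h_rebound / h_drop * 100
= 240.0 / 339 * 100
= 70.8%

70.8%


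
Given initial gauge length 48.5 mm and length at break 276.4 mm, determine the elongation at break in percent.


Elongation = (Lf - L0) / L0 * 100
= (276.4 - 48.5) / 48.5 * 100
= 227.9 / 48.5 * 100
= 469.9%

469.9%


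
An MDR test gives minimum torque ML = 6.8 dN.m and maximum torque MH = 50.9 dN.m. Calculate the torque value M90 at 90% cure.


M90 = ML + 0.9 * (MH - ML)
M90 = 6.8 + 0.9 * (50.9 - 6.8)
M90 = 6.8 + 0.9 * 44.1
M90 = 46.49 dN.m

46.49 dN.m


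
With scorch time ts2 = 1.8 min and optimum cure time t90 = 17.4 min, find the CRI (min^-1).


CRI = 100 / (t90 - ts2)
= 100 / (17.4 - 1.8)
= 100 / 15.6
= 6.41 min^-1

6.41 min^-1


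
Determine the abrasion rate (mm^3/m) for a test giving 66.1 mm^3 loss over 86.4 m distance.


Rate = volume_loss / distance
= 66.1 / 86.4
= 0.765 mm^3/m

0.765 mm^3/m


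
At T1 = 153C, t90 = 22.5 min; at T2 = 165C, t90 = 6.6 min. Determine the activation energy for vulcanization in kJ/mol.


T1 = 426.15 K, T2 = 438.15 K
1/T1 - 1/T2 = 6.4268e-05
ln(t1/t2) = ln(22.5/6.6) = 1.2264
Ea = 8.314 * 1.2264 / 6.4268e-05 = 158658.1528 J/mol
Ea = 158.66 kJ/mol

158.66 kJ/mol


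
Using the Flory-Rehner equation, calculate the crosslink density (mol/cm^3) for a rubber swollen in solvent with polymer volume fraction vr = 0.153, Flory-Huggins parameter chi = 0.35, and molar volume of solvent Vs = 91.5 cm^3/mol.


ln(1 - vr) = ln(1 - 0.153) = -0.1661
Numerator = -((-0.1661) + 0.153 + 0.35 * 0.153^2) = 0.0049
Denominator = 91.5 * (0.153^(1/3) - 0.153/2) = 41.9389
nu = 0.0049 / 41.9389 = 1.1592e-04 mol/cm^3

1.1592e-04 mol/cm^3


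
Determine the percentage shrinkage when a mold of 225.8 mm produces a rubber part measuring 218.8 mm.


Shrinkage = (mold - part) / mold * 100
= (225.8 - 218.8) / 225.8 * 100
= 7.0 / 225.8 * 100
= 3.1%

3.1%


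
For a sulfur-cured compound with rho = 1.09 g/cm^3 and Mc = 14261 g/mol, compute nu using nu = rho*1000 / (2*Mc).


nu = rho * 1000 / (2 * Mc)
nu = 1.09 * 1000 / (2 * 14261)
nu = 1090.0 / 28522
nu = 0.0382 mol/L

0.0382 mol/L


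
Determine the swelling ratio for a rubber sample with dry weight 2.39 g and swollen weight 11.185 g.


Q = W_swollen / W_dry
Q = 11.185 / 2.39
Q = 4.68

Q = 4.68


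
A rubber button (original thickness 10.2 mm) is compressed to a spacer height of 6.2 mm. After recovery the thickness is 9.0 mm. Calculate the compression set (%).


CS = (t0 - recovered) / (t0 - ts) * 100
= (10.2 - 9.0) / (10.2 - 6.2) * 100
= 1.2 / 4.0 * 100
= 30.0%

30.0%


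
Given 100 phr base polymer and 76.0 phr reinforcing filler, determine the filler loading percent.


Filler % = filler / (rubber + filler) * 100
= 76.0 / (100 + 76.0) * 100
= 76.0 / 176.0 * 100
= 43.18%

43.18%


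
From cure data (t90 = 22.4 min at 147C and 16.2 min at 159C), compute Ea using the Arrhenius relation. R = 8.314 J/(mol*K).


T1 = 420.15 K, T2 = 432.15 K
1/T1 - 1/T2 = 6.6091e-05
ln(t1/t2) = ln(22.4/16.2) = 0.3240
Ea = 8.314 * 0.3240 / 6.6091e-05 = 40764.2358 J/mol
Ea = 40.76 kJ/mol

40.76 kJ/mol


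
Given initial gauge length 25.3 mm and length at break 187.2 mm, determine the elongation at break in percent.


Elongation = (Lf - L0) / L0 * 100
= (187.2 - 25.3) / 25.3 * 100
= 161.9 / 25.3 * 100
= 639.9%

639.9%


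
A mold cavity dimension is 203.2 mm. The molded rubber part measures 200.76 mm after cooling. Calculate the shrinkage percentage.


Shrinkage = (mold - part) / mold * 100
= (203.2 - 200.76) / 203.2 * 100
= 2.44 / 203.2 * 100
= 1.2%

1.2%


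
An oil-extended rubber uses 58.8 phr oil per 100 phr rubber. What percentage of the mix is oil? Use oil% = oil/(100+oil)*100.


Oil % = oil / (100 + oil) * 100
= 58.8 / (100 + 58.8) * 100
= 58.8 / 158.8 * 100
= 37.03%

37.03%


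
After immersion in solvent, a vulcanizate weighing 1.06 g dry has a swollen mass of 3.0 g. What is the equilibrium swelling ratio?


Q = W_swollen / W_dry
Q = 3.0 / 1.06
Q = 2.83

Q = 2.83


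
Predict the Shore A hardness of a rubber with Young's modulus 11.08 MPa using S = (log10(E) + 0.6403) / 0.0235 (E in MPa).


log10(E) = 0.0235*S - 0.6403  =>  S = (log10(E) + 0.6403) / 0.0235
log10(11.08) = 1.044540
S = (1.044540 + 0.6403) / 0.0235 = 1.684840 / 0.0235
S = 71.7

Shore A = 71.7


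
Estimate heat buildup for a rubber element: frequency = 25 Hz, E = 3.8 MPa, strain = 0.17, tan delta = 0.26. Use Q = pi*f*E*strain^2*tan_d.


Q = pi * f * E * strain^2 * tan_d
= pi * 25 * 3.8 * 0.17^2 * 0.26
= pi * 25 * 3.8 * 0.0289 * 0.26
= 2.2426

Q = 2.2426


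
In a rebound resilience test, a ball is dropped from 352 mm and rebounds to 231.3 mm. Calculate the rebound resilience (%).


Resilience = h_rebound / h_drop * 100
= 231.3 / 352 * 100
= 65.7%

65.7%


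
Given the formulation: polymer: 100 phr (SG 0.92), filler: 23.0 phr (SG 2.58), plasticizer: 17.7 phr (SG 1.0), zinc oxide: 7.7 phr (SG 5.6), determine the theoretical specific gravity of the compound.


Sum of weights = 148.4
Volume contributions:
  polymer: 100/0.92 = 108.6957
  filler: 23.0/2.58 = 8.9147
  plasticizer: 17.7/1.0 = 17.7000
  zinc oxide: 7.7/5.6 = 1.3750
Sum of volumes = 136.6854
SG = 148.4 / 136.6854 = 1.086

SG = 1.086


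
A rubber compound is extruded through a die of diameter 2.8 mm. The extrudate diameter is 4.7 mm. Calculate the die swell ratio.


Die swell ratio = D_extrudate / D_die
= 4.7 / 2.8
= 1.679

Die swell = 1.679


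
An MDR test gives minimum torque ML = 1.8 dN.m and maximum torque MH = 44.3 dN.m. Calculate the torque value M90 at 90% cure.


M90 = ML + 0.9 * (MH - ML)
M90 = 1.8 + 0.9 * (44.3 - 1.8)
M90 = 1.8 + 0.9 * 42.5
M90 = 40.05 dN.m

40.05 dN.m


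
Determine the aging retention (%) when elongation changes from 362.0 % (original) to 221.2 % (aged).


Retention = aged / original * 100
= 221.2 / 362.0 * 100
= 61.1%

61.1%


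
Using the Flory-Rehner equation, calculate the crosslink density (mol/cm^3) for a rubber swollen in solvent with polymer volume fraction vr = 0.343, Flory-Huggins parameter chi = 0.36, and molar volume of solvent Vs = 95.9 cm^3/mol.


ln(1 - vr) = ln(1 - 0.343) = -0.4201
Numerator = -((-0.4201) + 0.343 + 0.36 * 0.343^2) = 0.0347
Denominator = 95.9 * (0.343^(1/3) - 0.343/2) = 50.6832
nu = 0.0347 / 50.6832 = 6.8499e-04 mol/cm^3

6.8499e-04 mol/cm^3


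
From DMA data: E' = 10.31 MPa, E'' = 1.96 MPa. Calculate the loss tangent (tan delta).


tan delta = E'' / E'
= 1.96 / 10.31
= 0.1901

tan delta = 0.1901


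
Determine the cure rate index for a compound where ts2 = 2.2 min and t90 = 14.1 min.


CRI = 100 / (t90 - ts2)
= 100 / (14.1 - 2.2)
= 100 / 11.9
= 8.4 min^-1

8.4 min^-1


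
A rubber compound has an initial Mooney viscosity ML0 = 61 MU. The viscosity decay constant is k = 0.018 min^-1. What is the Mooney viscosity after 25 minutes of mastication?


ML = ML0 * exp(-k * t)
ML = 61 * exp(-0.018 * 25)
ML = 61 * 0.6376
ML = 38.9 MU

38.9 MU


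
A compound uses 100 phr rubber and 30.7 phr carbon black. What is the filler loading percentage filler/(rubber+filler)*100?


Filler % = filler / (rubber + filler) * 100
= 30.7 / (100 + 30.7) * 100
= 30.7 / 130.7 * 100
= 23.49%

23.49%


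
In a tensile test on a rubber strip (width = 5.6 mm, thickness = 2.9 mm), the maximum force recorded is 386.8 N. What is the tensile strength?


Area = width * thickness = 5.6 * 2.9 = 16.24 mm^2
TS = force / area = 386.8 / 16.24 = 23.82 MPa

23.82 MPa


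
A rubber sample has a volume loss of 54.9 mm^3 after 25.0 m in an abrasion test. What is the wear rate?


Rate = volume_loss / distance
= 54.9 / 25.0
= 2.196 mm^3/m

2.196 mm^3/m


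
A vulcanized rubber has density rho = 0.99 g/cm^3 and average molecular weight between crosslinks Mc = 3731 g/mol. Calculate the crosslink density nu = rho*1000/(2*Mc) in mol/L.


nu = rho * 1000 / (2 * Mc)
nu = 0.99 * 1000 / (2 * 3731)
nu = 990.0 / 7462
nu = 0.1327 mol/L

0.1327 mol/L


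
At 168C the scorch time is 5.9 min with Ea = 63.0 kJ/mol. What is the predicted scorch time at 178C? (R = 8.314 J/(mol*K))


Convert temperatures: T1 = 168 + 273.15 = 441.15 K, T2 = 178 + 273.15 = 451.15 K
ts2_new = 5.9 * exp(63000 / 8.314 * (1/451.15 - 1/441.15))
1/T2 - 1/T1 = -5.0245e-05
ts2_new = 4.03 min

4.03 min


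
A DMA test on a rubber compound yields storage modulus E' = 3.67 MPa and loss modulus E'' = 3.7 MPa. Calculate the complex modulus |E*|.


|E*| = sqrt(E'^2 + E''^2)
= sqrt(3.67^2 + 3.7^2)
= sqrt(13.4689 + 13.6900)
= 5.211 MPa

5.211 MPa


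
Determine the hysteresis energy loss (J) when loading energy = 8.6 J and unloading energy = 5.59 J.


Hysteresis loss = loading - unloading
= 8.6 - 5.59
= 3.01 J

3.01 J


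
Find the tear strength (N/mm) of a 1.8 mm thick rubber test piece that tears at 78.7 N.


Tear strength = force / thickness
= 78.7 / 1.8
= 43.72 N/mm

43.72 N/mm


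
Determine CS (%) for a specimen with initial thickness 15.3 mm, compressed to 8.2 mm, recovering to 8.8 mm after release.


CS = (t0 - recovered) / (t0 - ts) * 100
= (15.3 - 8.8) / (15.3 - 8.2) * 100
= 6.5 / 7.1 * 100
= 91.5%

91.5%


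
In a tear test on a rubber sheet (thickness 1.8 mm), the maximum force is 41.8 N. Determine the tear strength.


Tear strength = force / thickness
= 41.8 / 1.8
= 23.22 N/mm

23.22 N/mm


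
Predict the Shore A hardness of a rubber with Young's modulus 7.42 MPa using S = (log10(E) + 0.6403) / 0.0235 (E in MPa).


log10(E) = 0.0235*S - 0.6403  =>  S = (log10(E) + 0.6403) / 0.0235
log10(7.42) = 0.870404
S = (0.870404 + 0.6403) / 0.0235 = 1.510704 / 0.0235
S = 64.3

Shore A = 64.3


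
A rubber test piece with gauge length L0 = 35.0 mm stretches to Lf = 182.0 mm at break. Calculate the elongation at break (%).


Elongation = (Lf - L0) / L0 * 100
= (182.0 - 35.0) / 35.0 * 100
= 147.0 / 35.0 * 100
= 420.0%

420.0%


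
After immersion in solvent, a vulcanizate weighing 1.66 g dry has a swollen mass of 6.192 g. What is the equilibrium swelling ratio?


Q = W_swollen / W_dry
Q = 6.192 / 1.66
Q = 3.73

Q = 3.73


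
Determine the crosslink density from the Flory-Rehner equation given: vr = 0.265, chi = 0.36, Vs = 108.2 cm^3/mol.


ln(1 - vr) = ln(1 - 0.265) = -0.3079
Numerator = -((-0.3079) + 0.265 + 0.36 * 0.265^2) = 0.0176
Denominator = 108.2 * (0.265^(1/3) - 0.265/2) = 55.1621
nu = 0.0176 / 55.1621 = 3.1913e-04 mol/cm^3

3.1913e-04 mol/cm^3


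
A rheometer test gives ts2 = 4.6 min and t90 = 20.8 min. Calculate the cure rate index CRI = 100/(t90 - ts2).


CRI = 100 / (t90 - ts2)
= 100 / (20.8 - 4.6)
= 100 / 16.2
= 6.17 min^-1

6.17 min^-1


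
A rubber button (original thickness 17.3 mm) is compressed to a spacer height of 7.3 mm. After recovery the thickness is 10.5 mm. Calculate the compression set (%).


CS = (t0 - recovered) / (t0 - ts) * 100
= (17.3 - 10.5) / (17.3 - 7.3) * 100
= 6.8 / 10.0 * 100
= 68.0%

68.0%


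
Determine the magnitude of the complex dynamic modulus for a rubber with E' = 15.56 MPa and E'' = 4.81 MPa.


|E*| = sqrt(E'^2 + E''^2)
= sqrt(15.56^2 + 4.81^2)
= sqrt(242.1136 + 23.1361)
= 16.286 MPa

16.286 MPa


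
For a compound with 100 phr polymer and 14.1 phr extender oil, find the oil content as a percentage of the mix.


Oil % = oil / (100 + oil) * 100
= 14.1 / (100 + 14.1) * 100
= 14.1 / 114.1 * 100
= 12.36%

12.36%


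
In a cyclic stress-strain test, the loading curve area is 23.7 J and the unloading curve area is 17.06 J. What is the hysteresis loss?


Hysteresis loss = loading - unloading
= 23.7 - 17.06
= 6.64 J

6.64 J


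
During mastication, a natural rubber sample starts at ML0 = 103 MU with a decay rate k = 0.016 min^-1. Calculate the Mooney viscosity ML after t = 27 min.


ML = ML0 * exp(-k * t)
ML = 103 * exp(-0.016 * 27)
ML = 103 * 0.6492
ML = 66.87 MU

66.87 MU


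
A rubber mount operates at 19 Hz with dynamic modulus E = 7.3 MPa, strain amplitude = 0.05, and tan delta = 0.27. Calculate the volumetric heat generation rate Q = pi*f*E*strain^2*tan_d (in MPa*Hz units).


Q = pi * f * E * strain^2 * tan_d
= pi * 19 * 7.3 * 0.05^2 * 0.27
= pi * 19 * 7.3 * 0.0025 * 0.27
= 0.2941

Q = 0.2941


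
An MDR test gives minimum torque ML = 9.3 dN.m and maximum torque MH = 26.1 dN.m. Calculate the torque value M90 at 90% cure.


M90 = ML + 0.9 * (MH - ML)
M90 = 9.3 + 0.9 * (26.1 - 9.3)
M90 = 9.3 + 0.9 * 16.8
M90 = 24.42 dN.m

24.42 dN.m


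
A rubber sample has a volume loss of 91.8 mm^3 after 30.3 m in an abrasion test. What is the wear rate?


Rate = volume_loss / distance
= 91.8 / 30.3
= 3.03 mm^3/m

3.03 mm^3/m


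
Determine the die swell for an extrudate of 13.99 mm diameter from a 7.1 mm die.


Die swell ratio = D_extrudate / D_die
= 13.99 / 7.1
= 1.97

Die swell = 1.97


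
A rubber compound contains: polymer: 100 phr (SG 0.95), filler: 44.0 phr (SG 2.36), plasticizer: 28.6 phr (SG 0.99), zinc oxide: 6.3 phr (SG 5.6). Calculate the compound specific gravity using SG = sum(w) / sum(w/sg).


Sum of weights = 178.9
Volume contributions:
  polymer: 100/0.95 = 105.2632
  filler: 44.0/2.36 = 18.6441
  plasticizer: 28.6/0.99 = 28.8889
  zinc oxide: 6.3/5.6 = 1.1250
Sum of volumes = 153.9211
SG = 178.9 / 153.9211 = 1.162

SG = 1.162


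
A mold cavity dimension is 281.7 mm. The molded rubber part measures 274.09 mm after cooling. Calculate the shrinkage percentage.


Shrinkage = (mold - part) / mold * 100
= (281.7 - 274.09) / 281.7 * 100
= 7.61 / 281.7 * 100
= 2.7%

2.7%


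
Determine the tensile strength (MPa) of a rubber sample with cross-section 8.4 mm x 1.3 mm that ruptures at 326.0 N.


Area = width * thickness = 8.4 * 1.3 = 10.92 mm^2
TS = force / area = 326.0 / 10.92 = 29.85 MPa

29.85 MPa


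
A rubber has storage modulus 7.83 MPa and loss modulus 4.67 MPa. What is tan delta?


tan delta = E'' / E'
= 4.67 / 7.83
= 0.5964

tan delta = 0.5964


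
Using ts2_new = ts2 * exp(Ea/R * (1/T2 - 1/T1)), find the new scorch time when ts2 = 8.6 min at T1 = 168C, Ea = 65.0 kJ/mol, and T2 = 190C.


Convert temperatures: T1 = 168 + 273.15 = 441.15 K, T2 = 190 + 273.15 = 463.15 K
ts2_new = 8.6 * exp(65000 / 8.314 * (1/463.15 - 1/441.15))
1/T2 - 1/T1 = -1.0767e-04
ts2_new = 3.71 min

3.71 min


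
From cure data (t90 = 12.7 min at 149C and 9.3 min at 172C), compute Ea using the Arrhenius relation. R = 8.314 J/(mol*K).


T1 = 422.15 K, T2 = 445.15 K
1/T1 - 1/T2 = 1.2239e-04
ln(t1/t2) = ln(12.7/9.3) = 0.3116
Ea = 8.314 * 0.3116 / 1.2239e-04 = 21165.8402 J/mol
Ea = 21.17 kJ/mol

21.17 kJ/mol


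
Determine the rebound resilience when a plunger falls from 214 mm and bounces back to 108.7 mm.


Resilience = h_rebound / h_drop * 100
= 108.7 / 214 * 100
= 50.8%

50.8%


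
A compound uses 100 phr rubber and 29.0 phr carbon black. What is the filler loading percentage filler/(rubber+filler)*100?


Filler % = filler / (rubber + filler) * 100
= 29.0 / (100 + 29.0) * 100
= 29.0 / 129.0 * 100
= 22.48%

22.48%
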